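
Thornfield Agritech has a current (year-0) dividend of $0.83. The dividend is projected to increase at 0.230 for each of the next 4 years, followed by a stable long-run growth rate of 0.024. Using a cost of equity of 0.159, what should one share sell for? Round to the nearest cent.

$11.85

Two-stage DDM. Project D₁…D_4 at 0.23, terminal growth 0.024, discount at r = 0.159.
D_1 = 1.0209
D_2 = 1.2557
D_3 = 1.5445
D_4 = 1.8998
Terminal value at t=4: TV = D_5/(r−g) = 1.9454/(0.159−0.024) = 14.4100
P₀ = 1.0209/(1+0.159)^1 + 1.2557/(1+0.159)^2 + 1.5445/(1+0.159)^3 + 1.8998/(1+0.159)^4 + 14.4100/(1+0.159)^4 = 11.8466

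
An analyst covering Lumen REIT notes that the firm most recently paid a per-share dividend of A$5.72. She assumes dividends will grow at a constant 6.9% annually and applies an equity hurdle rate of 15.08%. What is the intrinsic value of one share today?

Gordon growth model: P₀ = D₁/(r − g). D₁ = 5.72 × (1 + 0.069) = 6.1147.
P₀ = 6.1147 / (0.1508 − 0.069) = 6.1147 / 0.0818 = 74.7516

A$74.75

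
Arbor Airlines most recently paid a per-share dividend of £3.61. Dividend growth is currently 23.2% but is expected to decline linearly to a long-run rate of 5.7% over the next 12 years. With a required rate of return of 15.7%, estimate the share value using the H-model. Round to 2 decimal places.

£76.06

H-model: P₀ = D₀[(1+g_L) + H(g_S−g_L)]/(r−g_L), with H = 12/2 = 6.
P₀ = 3.61 × [(1+0.057) + 6×(0.232−0.057)] / (0.157−0.057)
   = 3.61 × 2.1070 / 0.1 = 76.0627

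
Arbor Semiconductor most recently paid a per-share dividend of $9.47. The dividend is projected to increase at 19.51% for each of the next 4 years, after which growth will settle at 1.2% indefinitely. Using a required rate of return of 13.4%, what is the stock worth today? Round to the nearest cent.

$140.17

Two-stage DDM. Project D₁…D_4 at 0.1951, terminal growth 0.012, discount at r = 0.134.
D_1 = 11.3176
D_2 = 13.5257
D_3 = 16.1645
D_4 = 19.3182
Terminal value at t=4: TV = D_5/(r−g) = 19.5500/(0.134−0.012) = 160.2462
P₀ = 11.3176/(1+0.134)^1 + 13.5257/(1+0.134)^2 + 16.1645/(1+0.134)^3 + 19.3182/(1+0.134)^4 + 160.2462/(1+0.134)^4 = 140.1674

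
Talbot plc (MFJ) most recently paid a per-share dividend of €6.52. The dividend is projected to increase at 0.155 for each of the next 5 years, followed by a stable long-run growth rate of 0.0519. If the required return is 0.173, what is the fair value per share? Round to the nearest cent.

Two-stage DDM. Project D₁…D_5 at 0.155, terminal growth 0.0519, discount at r = 0.173.
D_1 = 7.5306
D_2 = 8.6978
D_3 = 10.0460
D_4 = 11.6031
D_5 = 13.4016
Terminal value at t=5: TV = D_6/(r−g) = 14.0972/(0.173−0.0519) = 116.4093
P₀ = 7.5306/(1+0.173)^1 + 8.6978/(1+0.173)^2 + 10.0460/(1+0.173)^3 + 11.6031/(1+0.173)^4 + 13.4016/(1+0.173)^5 + 116.4093/(1+0.173)^5 = 83.5497

€83.55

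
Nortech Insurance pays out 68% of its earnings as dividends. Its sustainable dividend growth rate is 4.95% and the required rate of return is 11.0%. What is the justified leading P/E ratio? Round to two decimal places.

Justified leading P/E = b/(r−g) = 0.68/(0.11−0.0495) = 11.2397

11.24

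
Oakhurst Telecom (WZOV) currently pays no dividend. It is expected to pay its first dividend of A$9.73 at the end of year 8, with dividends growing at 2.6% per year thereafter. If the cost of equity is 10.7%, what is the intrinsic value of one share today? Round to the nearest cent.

A$58.97

Deferred-dividend DDM. At t=7 the remaining stream is a growing perpetuity with first payment D_8 = 9.73.
V_7 = D_8/(r−g) = 9.73/(0.107−0.026) = 120.1235
P₀ = V_7/(1+r)^7 = 120.1235/(1+0.107)^7 = 58.9650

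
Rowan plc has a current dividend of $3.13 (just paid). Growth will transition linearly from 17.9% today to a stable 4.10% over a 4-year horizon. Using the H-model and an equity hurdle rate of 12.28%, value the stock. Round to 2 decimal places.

$50.39

H-model: P₀ = D₀[(1+g_L) + H(g_S−g_L)]/(r−g_L), with H = 4/2 = 2.
P₀ = 3.13 × [(1+0.041) + 2×(0.179−0.041)] / (0.1228−0.041)
   = 3.13 × 1.3170 / 0.0818 = 50.3938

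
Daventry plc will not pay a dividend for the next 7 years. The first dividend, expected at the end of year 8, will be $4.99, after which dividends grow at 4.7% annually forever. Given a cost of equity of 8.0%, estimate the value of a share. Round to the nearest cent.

$88.23

Deferred-dividend DDM. At t=7 the remaining stream is a growing perpetuity with first payment D_8 = 4.99.
V_7 = D_8/(r−g) = 4.99/(0.08−0.047) = 151.2121
P₀ = V_7/(1+r)^7 = 151.2121/(1+0.08)^7 = 88.2308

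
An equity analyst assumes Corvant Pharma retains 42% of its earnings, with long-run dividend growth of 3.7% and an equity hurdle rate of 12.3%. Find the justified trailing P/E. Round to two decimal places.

6.99

Payout ratio b = 1 − 0.42 = 0.58.
Justified trailing P/E = b(1+g)/(r−g) = 0.58×(1+0.037)/(0.123−0.037) = 6.9937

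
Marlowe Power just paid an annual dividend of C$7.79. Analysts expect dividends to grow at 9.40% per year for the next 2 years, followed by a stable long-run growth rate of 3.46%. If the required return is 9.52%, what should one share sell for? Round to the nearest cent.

C$148.26

Two-stage DDM. Project D₁…D_2 at 0.094, terminal growth 0.0346, discount at r = 0.0952.
D_1 = 8.5223
D_2 = 9.3234
Terminal value at t=2: TV = D_3/(r−g) = 9.6459/(0.0952−0.0346) = 159.1739
P₀ = 8.5223/(1+0.0952)^1 + 9.3234/(1+0.0952)^2 + 159.1739/(1+0.0952)^2 = 148.2587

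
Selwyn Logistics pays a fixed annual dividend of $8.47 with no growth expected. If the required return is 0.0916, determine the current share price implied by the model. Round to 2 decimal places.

Zero-growth DDM (perpetuity): P₀ = D/r = 8.47 / 0.0916 = 92.4672

$92.47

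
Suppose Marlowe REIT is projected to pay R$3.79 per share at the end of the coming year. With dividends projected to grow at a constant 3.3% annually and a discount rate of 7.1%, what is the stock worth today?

Gordon growth model: P₀ = D₁/(r − g), with D₁ = 3.79 given directly.
P₀ = 3.7900 / (0.071 − 0.033) = 3.7900 / 0.038 = 99.7368

R$99.74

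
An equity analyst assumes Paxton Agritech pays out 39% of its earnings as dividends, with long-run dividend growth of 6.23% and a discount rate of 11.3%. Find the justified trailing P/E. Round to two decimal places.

Justified trailing P/E = b(1+g)/(r−g) = 0.39×(1+0.0623)/(0.113−0.0623) = 8.1715

8.17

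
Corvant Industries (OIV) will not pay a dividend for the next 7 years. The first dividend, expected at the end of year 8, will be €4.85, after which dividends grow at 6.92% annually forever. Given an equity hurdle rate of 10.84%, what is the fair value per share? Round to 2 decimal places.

€60.20

Deferred-dividend DDM. At t=7 the remaining stream is a growing perpetuity with first payment D_8 = 4.85.
V_7 = D_8/(r−g) = 4.85/(0.1084−0.0692) = 123.7245
P₀ = V_7/(1+r)^7 = 123.7245/(1+0.1084)^7 = 60.1977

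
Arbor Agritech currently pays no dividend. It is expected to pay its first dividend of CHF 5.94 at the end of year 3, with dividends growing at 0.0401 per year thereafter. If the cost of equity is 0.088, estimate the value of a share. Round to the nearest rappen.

CHF 104.76

Deferred-dividend DDM. At t=2 the remaining stream is a growing perpetuity with first payment D_3 = 5.94.
V_2 = D_3/(r−g) = 5.94/(0.088−0.0401) = 124.0084
P₀ = V_2/(1+r)^2 = 124.0084/(1+0.088)^2 = 104.7594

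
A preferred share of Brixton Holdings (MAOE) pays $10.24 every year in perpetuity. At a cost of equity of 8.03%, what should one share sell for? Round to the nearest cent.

Zero-growth DDM (perpetuity): P₀ = D/r = 10.24 / 0.0803 = 127.5218

$127.52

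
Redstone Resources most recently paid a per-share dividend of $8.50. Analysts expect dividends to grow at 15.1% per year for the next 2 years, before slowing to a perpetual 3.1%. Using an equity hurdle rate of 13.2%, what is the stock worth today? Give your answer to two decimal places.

Two-stage DDM. Project D₁…D_2 at 0.151, terminal growth 0.031, discount at r = 0.132.
D_1 = 9.7835
D_2 = 11.2608
Terminal value at t=2: TV = D_3/(r−g) = 11.6099/(0.132−0.031) = 114.9494
P₀ = 9.7835/(1+0.132)^1 + 11.2608/(1+0.132)^2 + 114.9494/(1+0.132)^2 = 107.1349

$107.13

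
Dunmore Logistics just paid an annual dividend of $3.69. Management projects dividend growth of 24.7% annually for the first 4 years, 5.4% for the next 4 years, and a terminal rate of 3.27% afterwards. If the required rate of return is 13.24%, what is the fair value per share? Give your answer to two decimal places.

$79.27

Three-stage DDM. Project D₁…D_8; terminal Gordon value at t=8 with g = 0.0327; discount at r = 0.1324.
D_1 = 4.6014
D_2 = 5.7380
D_3 = 7.1553
D_4 = 8.9226
D_5 = 9.4044
D_6 = 9.9123
D_7 = 10.4475
D_8 = 11.0117
TV_8 = 11.3718/(0.1324−0.0327) = 114.0601
P₀ = Σ Dₜ/(1+r)ᵗ + TV_8/(1+r)^8 = 79.2736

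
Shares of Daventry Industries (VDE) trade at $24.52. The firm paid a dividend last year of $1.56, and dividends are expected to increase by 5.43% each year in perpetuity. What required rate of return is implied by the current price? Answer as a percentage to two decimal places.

Rearranging the constant-growth DDM: r = D₁/P₀ + g.
D₁ = 1.56 × (1 + 0.0543) = 1.6447.
r = 1.6447 / 24.52 + 0.0543 = 0.06708 + 0.0543 = 0.12138

12.14%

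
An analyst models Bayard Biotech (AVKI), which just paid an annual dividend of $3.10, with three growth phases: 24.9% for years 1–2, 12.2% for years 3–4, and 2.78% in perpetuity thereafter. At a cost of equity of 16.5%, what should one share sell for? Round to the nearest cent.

$38.38

Three-stage DDM. Project D₁…D_4; terminal Gordon value at t=4 with g = 0.0278; discount at r = 0.165.
D_1 = 3.8719
D_2 = 4.8360
D_3 = 5.4260
D_4 = 6.0880
TV_4 = 6.2572/(0.165−0.0278) = 45.6065
P₀ = Σ Dₜ/(1+r)ᵗ + TV_4/(1+r)^4 = 38.3817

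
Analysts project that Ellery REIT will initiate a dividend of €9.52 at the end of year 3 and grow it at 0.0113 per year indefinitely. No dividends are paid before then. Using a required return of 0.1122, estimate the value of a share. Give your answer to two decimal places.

Deferred-dividend DDM. At t=2 the remaining stream is a growing perpetuity with first payment D_3 = 9.52.
V_2 = D_3/(r−g) = 9.52/(0.1122−0.0113) = 94.3508
P₀ = V_2/(1+r)^2 = 94.3508/(1+0.1122)^2 = 76.2746

€76.27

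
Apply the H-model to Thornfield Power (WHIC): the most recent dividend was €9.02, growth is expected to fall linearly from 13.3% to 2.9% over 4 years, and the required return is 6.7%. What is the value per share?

€293.62

H-model: P₀ = D₀[(1+g_L) + H(g_S−g_L)]/(r−g_L), with H = 4/2 = 2.
P₀ = 9.02 × [(1+0.029) + 2×(0.133−0.029)] / (0.067−0.029)
   = 9.02 × 1.2370 / 0.038 = 293.6247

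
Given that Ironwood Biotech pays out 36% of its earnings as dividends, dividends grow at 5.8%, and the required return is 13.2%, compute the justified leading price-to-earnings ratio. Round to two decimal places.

4.86

Justified leading P/E = b/(r−g) = 0.36/(0.132−0.058) = 4.8649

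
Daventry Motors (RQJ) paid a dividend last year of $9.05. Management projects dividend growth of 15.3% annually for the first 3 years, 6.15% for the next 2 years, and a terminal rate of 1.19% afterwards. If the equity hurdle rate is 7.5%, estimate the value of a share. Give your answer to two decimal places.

$227.80

Three-stage DDM. Project D₁…D_5; terminal Gordon value at t=5 with g = 0.0119; discount at r = 0.075.
D_1 = 10.4347
D_2 = 12.0312
D_3 = 13.8719
D_4 = 14.7250
D_5 = 15.6306
TV_5 = 15.8166/(0.075−0.0119) = 250.6598
P₀ = Σ Dₜ/(1+r)ᵗ + TV_5/(1+r)^5 = 227.7970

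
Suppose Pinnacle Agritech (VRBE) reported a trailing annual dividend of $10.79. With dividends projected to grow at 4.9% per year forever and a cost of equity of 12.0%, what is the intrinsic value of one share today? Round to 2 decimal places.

Gordon growth model: P₀ = D₁/(r − g). D₁ = 10.79 × (1 + 0.049) = 11.3187.
P₀ = 11.3187 / (0.12 − 0.049) = 11.3187 / 0.071 = 159.4185

$159.42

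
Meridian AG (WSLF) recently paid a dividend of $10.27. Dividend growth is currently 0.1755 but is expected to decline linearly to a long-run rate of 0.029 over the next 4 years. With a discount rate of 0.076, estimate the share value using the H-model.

H-model: P₀ = D₀[(1+g_L) + H(g_S−g_L)]/(r−g_L), with H = 4/2 = 2.
P₀ = 10.27 × [(1+0.029) + 2×(0.1755−0.029)] / (0.076−0.029)
   = 10.27 × 1.3220 / 0.047 = 288.8711

$288.87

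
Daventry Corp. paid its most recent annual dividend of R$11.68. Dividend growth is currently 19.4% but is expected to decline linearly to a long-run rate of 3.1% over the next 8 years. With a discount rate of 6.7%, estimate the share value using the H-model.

R$546.04

H-model: P₀ = D₀[(1+g_L) + H(g_S−g_L)]/(r−g_L), with H = 8/2 = 4.
P₀ = 11.68 × [(1+0.031) + 4×(0.194−0.031)] / (0.067−0.031)
   = 11.68 × 1.6830 / 0.036 = 546.0400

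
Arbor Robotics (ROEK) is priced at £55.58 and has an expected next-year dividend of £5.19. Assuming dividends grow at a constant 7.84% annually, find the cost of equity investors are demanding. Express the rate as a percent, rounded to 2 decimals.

17.18%

Rearranging the constant-growth DDM: r = D₁/P₀ + g.
r = 5.1900 / 55.58 + 0.0784 = 0.09338 + 0.0784 = 0.17178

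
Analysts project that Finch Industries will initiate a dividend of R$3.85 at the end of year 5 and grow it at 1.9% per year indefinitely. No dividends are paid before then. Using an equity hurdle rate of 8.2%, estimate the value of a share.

R$44.59

Deferred-dividend DDM. At t=4 the remaining stream is a growing perpetuity with first payment D_5 = 3.85.
V_4 = D_5/(r−g) = 3.85/(0.082−0.019) = 61.1111
P₀ = V_4/(1+r)^4 = 61.1111/(1+0.082)^4 = 44.5873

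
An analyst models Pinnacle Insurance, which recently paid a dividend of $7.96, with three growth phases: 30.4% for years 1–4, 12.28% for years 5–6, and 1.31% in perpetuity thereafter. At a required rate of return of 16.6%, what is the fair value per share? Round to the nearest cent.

Three-stage DDM. Project D₁…D_6; terminal Gordon value at t=6 with g = 0.0131; discount at r = 0.166.
D_1 = 10.3798
D_2 = 13.5353
D_3 = 17.6500
D_4 = 23.0157
D_5 = 25.8420
D_6 = 29.0154
TV_6 = 29.3955/(0.166−0.0131) = 192.2530
P₀ = Σ Dₜ/(1+r)ᵗ + TV_6/(1+r)^6 = 142.4836

$142.48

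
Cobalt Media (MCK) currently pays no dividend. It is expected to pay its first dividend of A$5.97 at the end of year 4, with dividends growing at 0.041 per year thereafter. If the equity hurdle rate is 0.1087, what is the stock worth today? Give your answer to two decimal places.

Deferred-dividend DDM. At t=3 the remaining stream is a growing perpetuity with first payment D_4 = 5.97.
V_3 = D_4/(r−g) = 5.97/(0.1087−0.041) = 88.1832
P₀ = V_3/(1+r)^3 = 88.1832/(1+0.1087)^3 = 64.7058

A$64.71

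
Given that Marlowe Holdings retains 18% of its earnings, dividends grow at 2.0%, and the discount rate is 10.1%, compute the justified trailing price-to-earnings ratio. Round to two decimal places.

Payout ratio b = 1 − 0.18 = 0.82.
Justified trailing P/E = b(1+g)/(r−g) = 0.82×(1+0.02)/(0.101−0.02) = 10.3259

10.33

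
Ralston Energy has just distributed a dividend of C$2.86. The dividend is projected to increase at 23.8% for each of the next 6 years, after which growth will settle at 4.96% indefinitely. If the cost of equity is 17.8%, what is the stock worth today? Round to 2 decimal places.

Two-stage DDM. Project D₁…D_6 at 0.238, terminal growth 0.0496, discount at r = 0.178.
D_1 = 3.5407
D_2 = 4.3834
D_3 = 5.4266
D_4 = 6.7181
D_5 = 8.3170
D_6 = 10.2965
Terminal value at t=6: TV = D_7/(r−g) = 10.8072/(0.178−0.0496) = 84.1683
P₀ = 3.5407/(1+0.178)^1 + 4.3834/(1+0.178)^2 + 5.4266/(1+0.178)^3 + 6.7181/(1+0.178)^4 + 8.3170/(1+0.178)^5 + 10.2965/(1+0.178)^6 + 84.1683/(1+0.178)^6 = 51.9900

C$51.99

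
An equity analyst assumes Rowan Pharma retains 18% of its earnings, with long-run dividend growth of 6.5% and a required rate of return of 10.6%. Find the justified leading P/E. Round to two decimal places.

20.00

Payout ratio b = 1 − 0.18 = 0.82.
Justified leading P/E = b/(r−g) = 0.82/(0.106−0.065) = 20.0000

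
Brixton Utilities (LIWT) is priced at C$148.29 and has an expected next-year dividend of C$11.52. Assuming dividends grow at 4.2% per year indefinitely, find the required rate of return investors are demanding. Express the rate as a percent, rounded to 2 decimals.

Rearranging the constant-growth DDM: r = D₁/P₀ + g.
r = 11.5200 / 148.29 + 0.042 = 0.07769 + 0.042 = 0.11969

11.97%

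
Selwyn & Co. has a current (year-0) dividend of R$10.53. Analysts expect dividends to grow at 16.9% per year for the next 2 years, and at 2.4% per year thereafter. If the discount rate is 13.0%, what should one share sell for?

Two-stage DDM. Project D₁…D_2 at 0.169, terminal growth 0.024, discount at r = 0.13.
D_1 = 12.3096
D_2 = 14.3899
Terminal value at t=2: TV = D_3/(r−g) = 14.7352/(0.13−0.024) = 139.0117
P₀ = 12.3096/(1+0.13)^1 + 14.3899/(1+0.13)^2 + 139.0117/(1+0.13)^2 = 131.0294

R$131.03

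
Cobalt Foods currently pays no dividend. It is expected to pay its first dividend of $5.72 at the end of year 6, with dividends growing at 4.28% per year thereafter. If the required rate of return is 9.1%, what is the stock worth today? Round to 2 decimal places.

$76.78

Deferred-dividend DDM. At t=5 the remaining stream is a growing perpetuity with first payment D_6 = 5.72.
V_5 = D_6/(r−g) = 5.72/(0.091−0.0428) = 118.6722
P₀ = V_5/(1+r)^5 = 118.6722/(1+0.091)^5 = 76.7760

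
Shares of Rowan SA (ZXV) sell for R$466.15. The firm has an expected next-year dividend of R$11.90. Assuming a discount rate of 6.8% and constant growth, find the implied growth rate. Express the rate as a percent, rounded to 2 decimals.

From P₀ = D₁/(r − g), the implied growth is g = r − D₁/P₀.
g = 0.068 − 11.90/466.15 = 0.068 − 0.02553 = 0.04247

4.25%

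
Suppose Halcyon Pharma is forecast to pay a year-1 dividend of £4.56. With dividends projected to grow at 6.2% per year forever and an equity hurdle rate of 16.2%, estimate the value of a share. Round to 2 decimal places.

Gordon growth model: P₀ = D₁/(r − g), with D₁ = 4.56 given directly.
P₀ = 4.5600 / (0.162 − 0.062) = 4.5600 / 0.1 = 45.6000

£45.60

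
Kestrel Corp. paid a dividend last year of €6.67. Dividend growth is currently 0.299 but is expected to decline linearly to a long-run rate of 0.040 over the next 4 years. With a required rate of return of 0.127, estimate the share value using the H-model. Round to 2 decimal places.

€119.45

H-model: P₀ = D₀[(1+g_L) + H(g_S−g_L)]/(r−g_L), with H = 4/2 = 2.
P₀ = 6.67 × [(1+0.04) + 2×(0.299−0.04)] / (0.127−0.04)
   = 6.67 × 1.5580 / 0.087 = 119.4467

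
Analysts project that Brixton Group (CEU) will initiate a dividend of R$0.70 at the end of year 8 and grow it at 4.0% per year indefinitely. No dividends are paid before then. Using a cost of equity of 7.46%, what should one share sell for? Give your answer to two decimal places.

R$12.23

Deferred-dividend DDM. At t=7 the remaining stream is a growing perpetuity with first payment D_8 = 0.70.
V_7 = D_8/(r−g) = 0.70/(0.0746−0.04) = 20.2312
P₀ = V_7/(1+r)^7 = 20.2312/(1+0.0746)^7 = 12.2263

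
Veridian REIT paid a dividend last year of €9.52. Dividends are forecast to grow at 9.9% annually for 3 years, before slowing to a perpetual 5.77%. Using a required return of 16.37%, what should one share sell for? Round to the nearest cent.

Two-stage DDM. Project D₁…D_3 at 0.099, terminal growth 0.0577, discount at r = 0.1637.
D_1 = 10.4625
D_2 = 11.4983
D_3 = 12.6366
Terminal value at t=3: TV = D_4/(r−g) = 13.3657/(0.1637−0.0577) = 126.0917
P₀ = 10.4625/(1+0.1637)^1 + 11.4983/(1+0.1637)^2 + 12.6366/(1+0.1637)^3 + 126.0917/(1+0.1637)^3 = 105.5138

€105.51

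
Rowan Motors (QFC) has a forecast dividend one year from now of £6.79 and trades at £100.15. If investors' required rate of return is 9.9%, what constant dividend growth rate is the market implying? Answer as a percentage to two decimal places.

3.12%

From P₀ = D₁/(r − g), the implied growth is g = r − D₁/P₀.
g = 0.099 − 6.79/100.15 = 0.099 − 0.06780 = 0.03120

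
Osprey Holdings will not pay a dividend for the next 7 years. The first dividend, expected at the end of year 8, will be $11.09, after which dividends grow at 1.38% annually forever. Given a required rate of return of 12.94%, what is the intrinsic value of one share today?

Deferred-dividend DDM. At t=7 the remaining stream is a growing perpetuity with first payment D_8 = 11.09.
V_7 = D_8/(r−g) = 11.09/(0.1294−0.0138) = 95.9343
P₀ = V_7/(1+r)^7 = 95.9343/(1+0.1294)^7 = 40.9298

$40.93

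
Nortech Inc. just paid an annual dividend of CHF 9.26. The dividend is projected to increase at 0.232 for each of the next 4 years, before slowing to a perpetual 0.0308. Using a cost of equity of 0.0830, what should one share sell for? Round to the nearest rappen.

CHF 357.88

Two-stage DDM. Project D₁…D_4 at 0.232, terminal growth 0.0308, discount at r = 0.083.
D_1 = 11.4083
D_2 = 14.0551
D_3 = 17.3158
D_4 = 21.3331
Terminal value at t=4: TV = D_5/(r−g) = 21.9902/(0.083−0.0308) = 421.2673
P₀ = 11.4083/(1+0.083)^1 + 14.0551/(1+0.083)^2 + 17.3158/(1+0.083)^3 + 21.3331/(1+0.083)^4 + 421.2673/(1+0.083)^4 = 357.8839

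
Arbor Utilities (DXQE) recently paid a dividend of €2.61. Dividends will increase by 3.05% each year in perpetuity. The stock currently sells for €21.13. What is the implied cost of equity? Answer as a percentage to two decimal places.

Rearranging the constant-growth DDM: r = D₁/P₀ + g.
D₁ = 2.61 × (1 + 0.0305) = 2.6896.
r = 2.6896 / 21.13 + 0.0305 = 0.12729 + 0.0305 = 0.15779

15.78%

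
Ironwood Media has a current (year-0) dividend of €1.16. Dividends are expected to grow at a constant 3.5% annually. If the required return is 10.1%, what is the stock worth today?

€18.19

Gordon growth model: P₀ = D₁/(r − g). D₁ = 1.16 × (1 + 0.035) = 1.2006.
P₀ = 1.2006 / (0.101 − 0.035) = 1.2006 / 0.066 = 18.1909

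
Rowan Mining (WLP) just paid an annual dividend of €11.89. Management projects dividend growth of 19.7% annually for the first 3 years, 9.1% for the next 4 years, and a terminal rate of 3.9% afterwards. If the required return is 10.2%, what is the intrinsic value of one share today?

Three-stage DDM. Project D₁…D_7; terminal Gordon value at t=7 with g = 0.039; discount at r = 0.102.
D_1 = 14.2323
D_2 = 17.0361
D_3 = 20.3922
D_4 = 22.2479
D_5 = 24.2725
D_6 = 26.4813
D_7 = 28.8910
TV_7 = 30.0178/(0.102−0.039) = 476.4730
P₀ = Σ Dₜ/(1+r)ᵗ + TV_7/(1+r)^7 = 343.0426

€343.04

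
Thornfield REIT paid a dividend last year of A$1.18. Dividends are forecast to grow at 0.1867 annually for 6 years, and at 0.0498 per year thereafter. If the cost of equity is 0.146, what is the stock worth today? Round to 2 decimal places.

Two-stage DDM. Project D₁…D_6 at 0.1867, terminal growth 0.0498, discount at r = 0.146.
D_1 = 1.4003
D_2 = 1.6617
D_3 = 1.9720
D_4 = 2.3402
D_5 = 2.7771
D_6 = 3.2955
Terminal value at t=6: TV = D_7/(r−g) = 3.4597/(0.146−0.0498) = 35.9633
P₀ = 1.4003/(1+0.146)^1 + 1.6617/(1+0.146)^2 + 1.9720/(1+0.146)^3 + 2.3402/(1+0.146)^4 + 2.7771/(1+0.146)^5 + 3.2955/(1+0.146)^6 + 35.9633/(1+0.146)^6 = 23.8904

A$23.89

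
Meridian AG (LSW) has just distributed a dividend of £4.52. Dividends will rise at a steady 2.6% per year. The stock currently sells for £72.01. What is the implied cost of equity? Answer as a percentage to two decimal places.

Rearranging the constant-growth DDM: r = D₁/P₀ + g.
D₁ = 4.52 × (1 + 0.026) = 4.6375.
r = 4.6375 / 72.01 + 0.026 = 0.06440 + 0.026 = 0.09040

9.04%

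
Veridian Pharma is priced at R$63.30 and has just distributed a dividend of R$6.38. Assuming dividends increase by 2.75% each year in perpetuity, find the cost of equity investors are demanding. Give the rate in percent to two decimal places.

13.11%

Rearranging the constant-growth DDM: r = D₁/P₀ + g.
D₁ = 6.38 × (1 + 0.0275) = 6.5555.
r = 6.5555 / 63.30 + 0.0275 = 0.10356 + 0.0275 = 0.13106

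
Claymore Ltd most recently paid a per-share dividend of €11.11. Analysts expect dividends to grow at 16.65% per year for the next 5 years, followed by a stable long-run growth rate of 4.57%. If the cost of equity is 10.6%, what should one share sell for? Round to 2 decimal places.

€316.81

Two-stage DDM. Project D₁…D_5 at 0.1665, terminal growth 0.0457, discount at r = 0.106.
D_1 = 12.9598
D_2 = 15.1176
D_3 = 17.6347
D_4 = 20.5709
D_5 = 23.9959
Terminal value at t=5: TV = D_6/(r−g) = 25.0926/(0.106−0.0457) = 416.1286
P₀ = 12.9598/(1+0.106)^1 + 15.1176/(1+0.106)^2 + 17.6347/(1+0.106)^3 + 20.5709/(1+0.106)^4 + 23.9959/(1+0.106)^5 + 416.1286/(1+0.106)^5 = 316.8090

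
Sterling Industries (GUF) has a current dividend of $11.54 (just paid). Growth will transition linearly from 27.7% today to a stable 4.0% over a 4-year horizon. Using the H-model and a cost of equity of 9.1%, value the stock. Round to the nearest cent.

$342.58

H-model: P₀ = D₀[(1+g_L) + H(g_S−g_L)]/(r−g_L), with H = 4/2 = 2.
P₀ = 11.54 × [(1+0.04) + 2×(0.277−0.04)] / (0.091−0.04)
   = 11.54 × 1.5140 / 0.051 = 342.5796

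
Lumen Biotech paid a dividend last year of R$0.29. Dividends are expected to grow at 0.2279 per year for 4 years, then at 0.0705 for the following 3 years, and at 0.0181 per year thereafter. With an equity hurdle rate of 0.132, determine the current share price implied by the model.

R$5.54

Three-stage DDM. Project D₁…D_7; terminal Gordon value at t=7 with g = 0.0181; discount at r = 0.132.
D_1 = 0.3561
D_2 = 0.4372
D_3 = 0.5369
D_4 = 0.6592
D_5 = 0.7057
D_6 = 0.7555
D_7 = 0.8087
TV_7 = 0.8234/(0.132−0.0181) = 7.2290
P₀ = Σ Dₜ/(1+r)ᵗ + TV_7/(1+r)^7 = 5.5406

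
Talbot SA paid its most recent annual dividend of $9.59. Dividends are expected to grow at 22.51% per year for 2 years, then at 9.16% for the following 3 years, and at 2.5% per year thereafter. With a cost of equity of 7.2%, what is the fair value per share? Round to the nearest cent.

Three-stage DDM. Project D₁…D_5; terminal Gordon value at t=5 with g = 0.025; discount at r = 0.072.
D_1 = 11.7487
D_2 = 14.3933
D_3 = 15.7118
D_4 = 17.1510
D_5 = 18.7220
TV_5 = 19.1901/(0.072−0.025) = 408.2990
P₀ = Σ Dₜ/(1+r)ᵗ + TV_5/(1+r)^5 = 350.8558

$350.86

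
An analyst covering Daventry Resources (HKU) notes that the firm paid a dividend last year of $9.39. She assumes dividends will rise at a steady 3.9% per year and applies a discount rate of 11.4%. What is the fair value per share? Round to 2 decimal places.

$130.08

Gordon growth model: P₀ = D₁/(r − g). D₁ = 9.39 × (1 + 0.039) = 9.7562.
P₀ = 9.7562 / (0.114 − 0.039) = 9.7562 / 0.075 = 130.0828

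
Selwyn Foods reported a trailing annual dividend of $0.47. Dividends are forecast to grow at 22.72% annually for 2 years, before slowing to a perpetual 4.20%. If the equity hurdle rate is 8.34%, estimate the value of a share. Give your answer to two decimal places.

Two-stage DDM. Project D₁…D_2 at 0.2272, terminal growth 0.042, discount at r = 0.0834.
D_1 = 0.5768
D_2 = 0.7078
Terminal value at t=2: TV = D_3/(r−g) = 0.7376/(0.0834−0.042) = 17.8154
P₀ = 0.5768/(1+0.0834)^1 + 0.7078/(1+0.0834)^2 + 17.8154/(1+0.0834)^2 = 16.3136

$16.31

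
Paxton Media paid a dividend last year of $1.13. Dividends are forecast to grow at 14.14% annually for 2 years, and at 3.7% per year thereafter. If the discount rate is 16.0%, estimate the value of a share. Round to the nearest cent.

$11.43

Two-stage DDM. Project D₁…D_2 at 0.1414, terminal growth 0.037, discount at r = 0.16.
D_1 = 1.2898
D_2 = 1.4722
Terminal value at t=2: TV = D_3/(r−g) = 1.5266/(0.16−0.037) = 12.4116
P₀ = 1.2898/(1+0.16)^1 + 1.4722/(1+0.16)^2 + 12.4116/(1+0.16)^2 = 11.4298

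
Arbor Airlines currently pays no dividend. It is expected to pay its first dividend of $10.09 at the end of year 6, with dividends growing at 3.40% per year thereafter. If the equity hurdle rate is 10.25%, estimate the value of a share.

Deferred-dividend DDM. At t=5 the remaining stream is a growing perpetuity with first payment D_6 = 10.09.
V_5 = D_6/(r−g) = 10.09/(0.1025−0.034) = 147.2993
P₀ = V_5/(1+r)^5 = 147.2993/(1+0.1025)^5 = 90.4290

$90.43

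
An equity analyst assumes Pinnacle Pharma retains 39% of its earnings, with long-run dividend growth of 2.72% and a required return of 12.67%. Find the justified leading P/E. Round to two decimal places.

Payout ratio b = 1 − 0.39 = 0.61.
Justified leading P/E = b/(r−g) = 0.61/(0.1267−0.0272) = 6.1307

6.13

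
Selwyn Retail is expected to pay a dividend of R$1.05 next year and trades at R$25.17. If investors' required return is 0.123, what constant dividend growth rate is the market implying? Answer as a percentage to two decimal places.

From P₀ = D₁/(r − g), the implied growth is g = r − D₁/P₀.
g = 0.123 − 1.05/25.17 = 0.123 − 0.04172 = 0.08128

8.13%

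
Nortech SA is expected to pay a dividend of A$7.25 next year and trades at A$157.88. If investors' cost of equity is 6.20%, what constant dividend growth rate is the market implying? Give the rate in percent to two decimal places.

1.61%

From P₀ = D₁/(r − g), the implied growth is g = r − D₁/P₀.
g = 0.062 − 7.25/157.88 = 0.062 − 0.04592 = 0.01608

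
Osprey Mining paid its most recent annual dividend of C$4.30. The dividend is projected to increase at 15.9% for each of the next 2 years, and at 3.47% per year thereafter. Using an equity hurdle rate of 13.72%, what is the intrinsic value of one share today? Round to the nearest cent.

Two-stage DDM. Project D₁…D_2 at 0.159, terminal growth 0.0347, discount at r = 0.1372.
D_1 = 4.9837
D_2 = 5.7761
Terminal value at t=2: TV = D_3/(r−g) = 5.9765/(0.1372−0.0347) = 58.3077
P₀ = 4.9837/(1+0.1372)^1 + 5.7761/(1+0.1372)^2 + 58.3077/(1+0.1372)^2 = 53.9360

C$53.94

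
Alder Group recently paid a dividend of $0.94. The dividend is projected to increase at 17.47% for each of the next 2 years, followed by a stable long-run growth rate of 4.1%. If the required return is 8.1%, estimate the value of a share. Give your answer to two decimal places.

$31.02

Two-stage DDM. Project D₁…D_2 at 0.1747, terminal growth 0.041, discount at r = 0.081.
D_1 = 1.1042
D_2 = 1.2971
Terminal value at t=2: TV = D_3/(r−g) = 1.3503/(0.081−0.041) = 33.7577
P₀ = 1.1042/(1+0.081)^1 + 1.2971/(1+0.081)^2 + 33.7577/(1+0.081)^2 = 31.0197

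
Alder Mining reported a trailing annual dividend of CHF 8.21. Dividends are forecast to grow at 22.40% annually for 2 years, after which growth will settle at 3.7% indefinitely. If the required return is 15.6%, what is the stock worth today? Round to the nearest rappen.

CHF 98.11

Two-stage DDM. Project D₁…D_2 at 0.224, terminal growth 0.037, discount at r = 0.156.
D_1 = 10.0490
D_2 = 12.3000
Terminal value at t=2: TV = D_3/(r−g) = 12.7551/(0.156−0.037) = 107.1859
P₀ = 10.0490/(1+0.156)^1 + 12.3000/(1+0.156)^2 + 107.1859/(1+0.156)^2 = 98.1061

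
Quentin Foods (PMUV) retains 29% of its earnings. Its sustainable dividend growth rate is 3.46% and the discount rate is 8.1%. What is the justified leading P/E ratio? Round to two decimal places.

15.30

Payout ratio b = 1 − 0.29 = 0.71.
Justified leading P/E = b/(r−g) = 0.71/(0.081−0.0346) = 15.3017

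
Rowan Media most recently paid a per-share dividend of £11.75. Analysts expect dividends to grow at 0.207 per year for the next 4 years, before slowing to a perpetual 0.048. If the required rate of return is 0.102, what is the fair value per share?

£387.49

Two-stage DDM. Project D₁…D_4 at 0.207, terminal growth 0.048, discount at r = 0.102.
D_1 = 14.1823
D_2 = 17.1180
D_3 = 20.6614
D_4 = 24.9383
Terminal value at t=4: TV = D_5/(r−g) = 26.1353/(0.102−0.048) = 483.9879
P₀ = 14.1823/(1+0.102)^1 + 17.1180/(1+0.102)^2 + 20.6614/(1+0.102)^3 + 24.9383/(1+0.102)^4 + 483.9879/(1+0.102)^4 = 387.4910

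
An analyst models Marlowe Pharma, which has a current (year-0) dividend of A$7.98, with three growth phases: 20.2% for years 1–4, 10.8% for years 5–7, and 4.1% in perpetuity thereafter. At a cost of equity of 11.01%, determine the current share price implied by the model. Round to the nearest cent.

Three-stage DDM. Project D₁…D_7; terminal Gordon value at t=7 with g = 0.041; discount at r = 0.1101.
D_1 = 9.5920
D_2 = 11.5295
D_3 = 13.8585
D_4 = 16.6579
D_5 = 18.4570
D_6 = 20.4503
D_7 = 22.6590
TV_7 = 23.5880/(0.1101−0.041) = 341.3601
P₀ = Σ Dₜ/(1+r)ᵗ + TV_7/(1+r)^7 = 236.1945

A$236.19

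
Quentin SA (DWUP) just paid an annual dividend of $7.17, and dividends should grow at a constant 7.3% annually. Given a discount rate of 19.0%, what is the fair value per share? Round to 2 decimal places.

$65.76

Gordon growth model: P₀ = D₁/(r − g). D₁ = 7.17 × (1 + 0.073) = 7.6934.
P₀ = 7.6934 / (0.19 − 0.073) = 7.6934 / 0.117 = 65.7556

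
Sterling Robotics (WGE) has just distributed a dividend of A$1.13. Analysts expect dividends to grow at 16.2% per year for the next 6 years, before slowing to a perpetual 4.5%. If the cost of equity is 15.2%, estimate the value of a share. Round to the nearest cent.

Two-stage DDM. Project D₁…D_6 at 0.162, terminal growth 0.045, discount at r = 0.152.
D_1 = 1.3131
D_2 = 1.5258
D_3 = 1.7730
D_4 = 2.0602
D_5 = 2.3939
D_6 = 2.7817
Terminal value at t=6: TV = D_7/(r−g) = 2.9069/(0.152−0.045) = 27.1674
P₀ = 1.3131/(1+0.152)^1 + 1.5258/(1+0.152)^2 + 1.7730/(1+0.152)^3 + 2.0602/(1+0.152)^4 + 2.3939/(1+0.152)^5 + 2.7817/(1+0.152)^6 + 27.1674/(1+0.152)^6 = 18.6124

A$18.61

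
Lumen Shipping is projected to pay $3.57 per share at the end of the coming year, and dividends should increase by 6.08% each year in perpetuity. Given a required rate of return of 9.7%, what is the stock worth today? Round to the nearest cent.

Gordon growth model: P₀ = D₁/(r − g), with D₁ = 3.57 given directly.
P₀ = 3.5700 / (0.097 − 0.0608) = 3.5700 / 0.0362 = 98.6188

$98.62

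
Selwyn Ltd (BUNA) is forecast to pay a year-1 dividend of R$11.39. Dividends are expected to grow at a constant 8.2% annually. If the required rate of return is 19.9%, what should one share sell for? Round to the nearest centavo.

Gordon growth model: P₀ = D₁/(r − g), with D₁ = 11.39 given directly.
P₀ = 11.3900 / (0.199 − 0.082) = 11.3900 / 0.117 = 97.3504

R$97.35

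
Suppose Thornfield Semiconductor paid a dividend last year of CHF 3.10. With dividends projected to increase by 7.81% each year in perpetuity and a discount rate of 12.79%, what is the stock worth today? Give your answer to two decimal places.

CHF 67.11

Gordon growth model: P₀ = D₁/(r − g). D₁ = 3.10 × (1 + 0.0781) = 3.3421.
P₀ = 3.3421 / (0.1279 − 0.0781) = 3.3421 / 0.0498 = 67.1106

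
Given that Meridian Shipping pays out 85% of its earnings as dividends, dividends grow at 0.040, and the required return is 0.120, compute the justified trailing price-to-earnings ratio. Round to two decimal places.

Justified trailing P/E = b(1+g)/(r−g) = 0.85×(1+0.04)/(0.12−0.04) = 11.0500

11.05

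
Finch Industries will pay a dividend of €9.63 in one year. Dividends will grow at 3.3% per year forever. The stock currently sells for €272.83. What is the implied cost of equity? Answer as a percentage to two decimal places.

6.83%

Rearranging the constant-growth DDM: r = D₁/P₀ + g.
r = 9.6300 / 272.83 + 0.033 = 0.03530 + 0.033 = 0.06830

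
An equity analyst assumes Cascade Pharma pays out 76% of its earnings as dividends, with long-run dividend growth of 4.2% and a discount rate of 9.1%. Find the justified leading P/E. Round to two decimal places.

15.51

Justified leading P/E = b/(r−g) = 0.76/(0.091−0.042) = 15.5102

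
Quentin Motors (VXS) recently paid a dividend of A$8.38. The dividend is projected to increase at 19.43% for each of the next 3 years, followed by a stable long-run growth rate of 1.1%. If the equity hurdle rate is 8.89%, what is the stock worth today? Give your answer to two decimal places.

A$173.82

Two-stage DDM. Project D₁…D_3 at 0.1943, terminal growth 0.011, discount at r = 0.0889.
D_1 = 10.0082
D_2 = 11.9528
D_3 = 14.2753
Terminal value at t=3: TV = D_4/(r−g) = 14.4323/(0.0889−0.011) = 185.2670
P₀ = 10.0082/(1+0.0889)^1 + 11.9528/(1+0.0889)^2 + 14.2753/(1+0.0889)^3 + 185.2670/(1+0.0889)^3 = 173.8226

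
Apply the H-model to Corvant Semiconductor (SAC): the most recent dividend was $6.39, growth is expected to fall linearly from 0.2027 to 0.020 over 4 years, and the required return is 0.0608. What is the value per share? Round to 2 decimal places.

$216.98

H-model: P₀ = D₀[(1+g_L) + H(g_S−g_L)]/(r−g_L), with H = 4/2 = 2.
P₀ = 6.39 × [(1+0.02) + 2×(0.2027−0.02)] / (0.0608−0.02)
   = 6.39 × 1.3854 / 0.0408 = 216.9781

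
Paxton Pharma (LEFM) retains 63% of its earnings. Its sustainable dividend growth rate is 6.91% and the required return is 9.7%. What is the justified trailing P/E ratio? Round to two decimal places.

Payout ratio b = 1 − 0.63 = 0.37.
Justified trailing P/E = b(1+g)/(r−g) = 0.37×(1+0.0691)/(0.097−0.0691) = 14.1780

14.18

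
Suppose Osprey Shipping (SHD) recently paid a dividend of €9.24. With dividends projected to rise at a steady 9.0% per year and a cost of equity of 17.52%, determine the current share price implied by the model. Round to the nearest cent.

Gordon growth model: P₀ = D₁/(r − g). D₁ = 9.24 × (1 + 0.09) = 10.0716.
P₀ = 10.0716 / (0.1752 − 0.09) = 10.0716 / 0.0852 = 118.2113

€118.21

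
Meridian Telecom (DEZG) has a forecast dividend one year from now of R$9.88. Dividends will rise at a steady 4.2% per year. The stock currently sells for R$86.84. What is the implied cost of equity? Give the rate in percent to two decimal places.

15.58%

Rearranging the constant-growth DDM: r = D₁/P₀ + g.
r = 9.8800 / 86.84 + 0.042 = 0.11377 + 0.042 = 0.15577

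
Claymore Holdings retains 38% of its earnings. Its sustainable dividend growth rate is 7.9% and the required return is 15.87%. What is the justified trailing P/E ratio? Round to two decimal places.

8.39

Payout ratio b = 1 − 0.38 = 0.62.
Justified trailing P/E = b(1+g)/(r−g) = 0.62×(1+0.079)/(0.1587−0.079) = 8.3937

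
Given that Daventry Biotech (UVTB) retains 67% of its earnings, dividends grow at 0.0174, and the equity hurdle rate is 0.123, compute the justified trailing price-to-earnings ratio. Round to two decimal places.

3.18

Payout ratio b = 1 − 0.67 = 0.33.
Justified trailing P/E = b(1+g)/(r−g) = 0.33×(1+0.0174)/(0.123−0.0174) = 3.1794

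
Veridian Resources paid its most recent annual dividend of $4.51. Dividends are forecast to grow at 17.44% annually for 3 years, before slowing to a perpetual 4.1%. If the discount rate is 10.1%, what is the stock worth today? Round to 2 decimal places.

Two-stage DDM. Project D₁…D_3 at 0.1744, terminal growth 0.041, discount at r = 0.101.
D_1 = 5.2965
D_2 = 6.2203
D_3 = 7.3051
Terminal value at t=3: TV = D_4/(r−g) = 7.6046/(0.101−0.041) = 126.7430
P₀ = 5.2965/(1+0.101)^1 + 6.2203/(1+0.101)^2 + 7.3051/(1+0.101)^3 + 126.7430/(1+0.101)^3 = 110.3802

$110.38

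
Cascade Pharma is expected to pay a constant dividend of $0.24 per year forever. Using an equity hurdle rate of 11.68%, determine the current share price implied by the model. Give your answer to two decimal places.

Zero-growth DDM (perpetuity): P₀ = D/r = 0.24 / 0.1168 = 2.0548

$2.05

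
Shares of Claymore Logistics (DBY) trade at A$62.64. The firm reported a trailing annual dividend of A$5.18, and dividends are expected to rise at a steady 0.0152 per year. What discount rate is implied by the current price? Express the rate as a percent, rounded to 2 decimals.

Rearranging the constant-growth DDM: r = D₁/P₀ + g.
D₁ = 5.18 × (1 + 0.0152) = 5.2587.
r = 5.2587 / 62.64 + 0.0152 = 0.08395 + 0.0152 = 0.09915

9.92%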